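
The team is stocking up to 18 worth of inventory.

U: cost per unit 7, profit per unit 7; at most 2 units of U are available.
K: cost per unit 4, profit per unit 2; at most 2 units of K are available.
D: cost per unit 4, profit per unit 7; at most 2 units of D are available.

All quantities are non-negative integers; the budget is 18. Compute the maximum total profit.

1×U and 2×D: cost 15 ≤ 18, profit 1·7 + 2·7 = 21.
2×U and 1×D: cost 18 ≤ 18, profit 2·7 + 1·7 = 21.
Best is 21.

21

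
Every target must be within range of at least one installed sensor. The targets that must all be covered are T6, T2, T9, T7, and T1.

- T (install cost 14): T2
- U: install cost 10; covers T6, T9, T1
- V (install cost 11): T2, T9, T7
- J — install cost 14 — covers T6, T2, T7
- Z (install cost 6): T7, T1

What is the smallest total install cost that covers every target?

21

This is a weighted set-cover instance.
Choose U and V: together they cover T6, T2, T9, T7, T1 — every target.
Total install cost: 10 + 11 = 21.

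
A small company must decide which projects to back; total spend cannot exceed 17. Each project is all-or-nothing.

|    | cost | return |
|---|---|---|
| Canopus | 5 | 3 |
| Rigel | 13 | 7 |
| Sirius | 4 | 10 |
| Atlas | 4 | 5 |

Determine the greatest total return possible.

Sirius + Atlas: cost 4 + 4 = 8 ≤ 17, return 10 + 5 = 15.
Canopus + Sirius + Atlas: cost 5 + 4 + 4 = 13 ≤ 17, return 3 + 10 + 5 = 18.
Rigel + Sirius: cost 13 + 4 = 17 ≤ 17, return 7 + 10 = 17.
Best is Canopus, Sirius, and Atlas with total return 18.

18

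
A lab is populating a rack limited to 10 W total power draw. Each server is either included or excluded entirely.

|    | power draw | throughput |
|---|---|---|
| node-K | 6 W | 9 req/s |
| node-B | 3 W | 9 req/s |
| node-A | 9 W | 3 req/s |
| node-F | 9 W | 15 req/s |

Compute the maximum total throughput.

18

This is a 0-1 knapsack instance.
Allowing fractional choices, the relaxed optimum would be about 20.7, but servers are indivisible.
node-F: power draw 9 ≤ 10, throughput 15.
node-B: power draw 3 ≤ 10, throughput 9.
node-K + node-B: power draw 6 + 3 = 9 ≤ 10, throughput 9 + 9 = 18.
Best is node-K and node-B with total throughput 18.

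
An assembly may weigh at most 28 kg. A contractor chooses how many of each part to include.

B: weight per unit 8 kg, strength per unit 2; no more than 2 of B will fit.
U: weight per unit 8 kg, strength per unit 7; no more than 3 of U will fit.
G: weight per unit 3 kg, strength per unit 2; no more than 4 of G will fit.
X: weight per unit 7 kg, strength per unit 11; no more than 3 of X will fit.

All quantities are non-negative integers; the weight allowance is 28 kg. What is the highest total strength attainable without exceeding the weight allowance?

1×G and 3×X: weight 24 ≤ 28, strength 1·2 + 3·11 = 35.
2×G and 3×X: weight 27 ≤ 28, strength 2·2 + 3·11 = 37.
Best is 37.

37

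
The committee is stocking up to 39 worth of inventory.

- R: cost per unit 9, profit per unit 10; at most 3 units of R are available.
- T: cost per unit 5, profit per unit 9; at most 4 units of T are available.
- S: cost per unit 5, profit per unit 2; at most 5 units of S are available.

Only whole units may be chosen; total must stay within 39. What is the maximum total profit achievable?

Take 2×R and 4×T: cost 38 ≤ 39, profit 2·10 + 4·9 = 56.
T has the best ratio (9/5) and is taken to its limit of 4; remaining capacity is filled optimally with the others.

56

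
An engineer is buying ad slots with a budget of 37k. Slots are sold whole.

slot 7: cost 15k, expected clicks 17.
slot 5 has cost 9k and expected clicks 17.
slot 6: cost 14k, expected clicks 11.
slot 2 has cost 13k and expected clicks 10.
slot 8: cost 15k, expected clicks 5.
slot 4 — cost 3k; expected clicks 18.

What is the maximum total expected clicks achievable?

This is a 0-1 knapsack instance.
Allowing fractional choices, the relaxed optimum would be about 59.9, but ad slots are indivisible.
slot 5 + slot 6 + slot 4: cost 9 + 14 + 3 = 26 ≤ 37, expected clicks 17 + 11 + 18 = 46.
slot 7 + slot 5 + slot 4: cost 15 + 9 + 3 = 27 ≤ 37, expected clicks 17 + 17 + 18 = 52.
Best is slot 7, slot 5, and slot 4 with total expected clicks 52.

52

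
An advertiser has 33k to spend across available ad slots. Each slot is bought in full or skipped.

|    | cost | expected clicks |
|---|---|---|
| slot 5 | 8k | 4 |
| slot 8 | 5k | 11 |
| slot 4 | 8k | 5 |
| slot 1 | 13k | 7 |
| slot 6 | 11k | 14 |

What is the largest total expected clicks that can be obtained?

34

Treat it as a binary knapsack problem.
slot 8 + slot 1 + slot 6: cost 5 + 13 + 11 = 29 ≤ 33, expected clicks 11 + 7 + 14 = 32.
slot 5 + slot 8 + slot 4 + slot 6: cost 8 + 5 + 8 + 11 = 32 ≤ 33, expected clicks 4 + 11 + 5 + 14 = 34.
Best is slot 5, slot 8, slot 4, and slot 6 with total expected clicks 34.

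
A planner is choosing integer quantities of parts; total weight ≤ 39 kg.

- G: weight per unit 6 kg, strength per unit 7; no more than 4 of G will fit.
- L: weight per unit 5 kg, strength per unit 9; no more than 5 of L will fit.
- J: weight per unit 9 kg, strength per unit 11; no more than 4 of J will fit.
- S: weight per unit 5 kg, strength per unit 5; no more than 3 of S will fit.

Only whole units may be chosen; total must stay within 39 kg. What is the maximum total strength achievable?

61

This is a bounded integer knapsack.
Take 5×L, 1×J, and 1×S: weight 39 ≤ 39, strength 5·9 + 1·11 + 1·5 = 61.
L has the best ratio (9/5) and is taken to its limit of 5; remaining capacity is filled optimally with the others.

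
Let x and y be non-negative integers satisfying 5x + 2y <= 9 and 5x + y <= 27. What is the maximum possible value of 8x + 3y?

(x,y)=(1,2): 5·1+2·2=9≤9, 5·1+1·2=7≤27, objective 14.
(x,y)=(1,1): 5·1+2·1=7≤9, 5·1+1·1=6≤27, objective 11.
(x,y)=(0,3): 5·0+2·3=6≤9, 5·0+1·3=3≤27, objective 9.
(x,y)=(1,0): 5·1+2·0=5≤9, 5·1+1·0=5≤27, objective 8.
No feasible integer point exceeds 14.

14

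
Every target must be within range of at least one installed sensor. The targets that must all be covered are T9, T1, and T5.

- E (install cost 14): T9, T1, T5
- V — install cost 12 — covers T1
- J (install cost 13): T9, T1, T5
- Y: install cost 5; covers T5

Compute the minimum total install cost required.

13

J alone covers T9, T1, T5 — every target.
Total install cost: 13.
No cover costs less than 13.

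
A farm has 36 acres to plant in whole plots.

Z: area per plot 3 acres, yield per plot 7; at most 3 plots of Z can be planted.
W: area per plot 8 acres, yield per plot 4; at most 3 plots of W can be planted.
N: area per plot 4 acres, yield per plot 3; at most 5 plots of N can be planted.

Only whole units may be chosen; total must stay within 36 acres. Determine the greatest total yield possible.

37

This is a bounded integer knapsack.
3×Z, 1×W, and 4×N: area 33 ≤ 36, yield 3·7 + 1·4 + 4·3 = 37.
3×Z and 5×N: area 29 ≤ 36, yield 3·7 + 5·3 = 36.
Best is 37.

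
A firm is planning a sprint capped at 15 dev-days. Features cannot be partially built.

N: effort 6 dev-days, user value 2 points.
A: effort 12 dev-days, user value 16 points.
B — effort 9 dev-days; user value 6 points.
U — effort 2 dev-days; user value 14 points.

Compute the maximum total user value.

Allowing fractional choices, the relaxed optimum would be about 30.7, but features are indivisible.
B + U: effort 9 + 2 = 11 ≤ 15, user value 6 + 14 = 20.
A + U: effort 12 + 2 = 14 ≤ 15, user value 16 + 14 = 30.
N + U: effort 6 + 2 = 8 ≤ 15, user value 2 + 14 = 16.
Best is A and U with total user value 30.

30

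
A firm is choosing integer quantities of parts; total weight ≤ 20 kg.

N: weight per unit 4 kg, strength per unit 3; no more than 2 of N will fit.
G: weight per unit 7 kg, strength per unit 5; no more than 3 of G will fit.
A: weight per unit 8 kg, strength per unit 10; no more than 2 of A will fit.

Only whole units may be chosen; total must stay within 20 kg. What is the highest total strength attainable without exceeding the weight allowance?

This is a bounded integer knapsack.
2×A: weight 16 ≤ 20, strength 2·10 = 20.
1×N and 2×A: weight 20 ≤ 20, strength 1·3 + 2·10 = 23.
Best is 23.

23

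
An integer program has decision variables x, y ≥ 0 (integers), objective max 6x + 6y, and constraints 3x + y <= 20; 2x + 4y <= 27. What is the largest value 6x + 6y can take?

54

(x,y)=(5,4): 3·5+1·4=19≤20, 2·5+4·4=26≤27, objective 54.
(x,y)=(4,4): 3·4+1·4=16≤20, 2·4+4·4=24≤27, objective 48.
(x,y)=(5,3): 3·5+1·3=18≤20, 2·5+4·3=22≤27, objective 48.
(x,y)=(4,3): 3·4+1·3=15≤20, 2·4+4·3=20≤27, objective 42.
No feasible integer point exceeds 54.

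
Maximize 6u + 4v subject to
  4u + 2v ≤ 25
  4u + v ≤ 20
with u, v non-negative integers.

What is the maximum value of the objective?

48

(u,v)=(0,12) is feasible, giving 48.
(u,v)=(0,11) is feasible, giving 44.
The best lattice point is (0,12), giving 48.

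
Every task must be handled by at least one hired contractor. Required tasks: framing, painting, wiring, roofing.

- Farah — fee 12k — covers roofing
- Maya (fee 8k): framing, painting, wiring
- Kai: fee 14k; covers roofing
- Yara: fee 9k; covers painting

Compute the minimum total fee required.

Choose Farah and Maya: together they cover framing, painting, wiring, roofing — every task.
Total fee: 12 + 8 = 20.
No cover costs less than 20.

20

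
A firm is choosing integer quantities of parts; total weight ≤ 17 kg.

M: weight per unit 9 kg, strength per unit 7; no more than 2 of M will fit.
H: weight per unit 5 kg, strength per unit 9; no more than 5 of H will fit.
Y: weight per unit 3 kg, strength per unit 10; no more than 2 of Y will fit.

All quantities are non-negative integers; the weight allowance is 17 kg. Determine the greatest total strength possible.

38

This is a bounded integer knapsack.
2×H and 2×Y: weight 16 ≤ 17, strength 2·9 + 2·10 = 38.
1×H and 2×Y: weight 11 ≤ 17, strength 1·9 + 2·10 = 29.
Best is 38.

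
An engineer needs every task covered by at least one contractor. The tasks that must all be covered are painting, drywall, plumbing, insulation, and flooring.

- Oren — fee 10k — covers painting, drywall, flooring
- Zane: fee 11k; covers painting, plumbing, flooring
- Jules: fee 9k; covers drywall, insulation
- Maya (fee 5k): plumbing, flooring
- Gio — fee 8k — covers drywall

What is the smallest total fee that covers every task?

This is an integer covering problem.
Choose Zane and Jules: together they cover painting, drywall, plumbing, insulation, flooring — every task.
Total fee: 11 + 9 = 20.

20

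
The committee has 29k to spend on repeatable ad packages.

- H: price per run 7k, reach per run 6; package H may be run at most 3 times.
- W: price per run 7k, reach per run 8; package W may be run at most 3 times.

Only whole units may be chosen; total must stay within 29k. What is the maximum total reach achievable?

2×H and 2×W: price 28 ≤ 29, reach 2·6 + 2·8 = 28.
1×H and 3×W: price 28 ≤ 29, reach 1·6 + 3·8 = 30.
Best is 30.

30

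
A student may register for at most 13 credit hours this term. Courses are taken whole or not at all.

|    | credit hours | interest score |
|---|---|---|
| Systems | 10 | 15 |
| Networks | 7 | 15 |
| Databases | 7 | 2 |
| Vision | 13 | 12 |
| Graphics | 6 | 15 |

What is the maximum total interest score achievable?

30

Treat it as a binary knapsack problem.
Take Networks and Graphics: credit hours 7 + 6 = 13 ≤ 13, interest score 15 + 15 = 30.
No other feasible combination does better.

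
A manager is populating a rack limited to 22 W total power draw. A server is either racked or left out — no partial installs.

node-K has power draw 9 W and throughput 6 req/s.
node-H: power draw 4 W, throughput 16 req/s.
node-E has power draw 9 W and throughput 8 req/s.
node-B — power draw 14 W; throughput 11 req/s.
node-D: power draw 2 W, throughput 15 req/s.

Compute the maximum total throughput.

42

Take node-H, node-B, and node-D: power draw 4 + 14 + 2 = 20 ≤ 22, throughput 16 + 11 + 15 = 42.
No other feasible combination does better.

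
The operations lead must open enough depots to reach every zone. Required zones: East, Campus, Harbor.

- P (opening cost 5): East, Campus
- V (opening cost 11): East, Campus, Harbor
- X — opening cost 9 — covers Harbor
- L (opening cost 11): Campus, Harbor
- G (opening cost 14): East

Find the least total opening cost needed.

11

The greedy cost-per-new-zone heuristic would pick P and X for 14, but a cheaper cover exists.
V alone covers East, Campus, Harbor — every zone.
Total opening cost: 11.
No cover costs less than 11.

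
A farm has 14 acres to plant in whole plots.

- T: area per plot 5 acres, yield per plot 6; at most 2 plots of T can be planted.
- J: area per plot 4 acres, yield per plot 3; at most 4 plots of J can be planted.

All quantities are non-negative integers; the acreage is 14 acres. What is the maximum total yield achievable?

15

T has the best ratio (6/5); taking only T gives at most 2×6 = 12 (stopped by the area limit).
Mixing does better — 2×T and 1×J: area 14 ≤ 14, yield 2·6 + 1·3 = 15.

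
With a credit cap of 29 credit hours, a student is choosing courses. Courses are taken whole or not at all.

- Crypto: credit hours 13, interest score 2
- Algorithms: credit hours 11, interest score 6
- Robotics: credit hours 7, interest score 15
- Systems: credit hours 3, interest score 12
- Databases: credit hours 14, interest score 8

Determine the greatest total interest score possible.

35

Treat it as a binary knapsack problem.
Take Robotics, Systems, and Databases: credit hours 7 + 3 + 14 = 24 ≤ 29, interest score 15 + 12 + 8 = 35.
No other feasible combination does better.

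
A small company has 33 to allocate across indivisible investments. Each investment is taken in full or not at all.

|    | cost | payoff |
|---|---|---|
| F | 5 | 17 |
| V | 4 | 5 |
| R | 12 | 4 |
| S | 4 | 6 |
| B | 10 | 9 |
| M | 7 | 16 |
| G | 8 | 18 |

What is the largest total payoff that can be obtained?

62

F + S + M + G: cost 5 + 4 + 7 + 8 = 24 ≤ 33, payoff 17 + 6 + 16 + 18 = 57.
F + V + S + M + G: cost 5 + 4 + 4 + 7 + 8 = 28 ≤ 33, payoff 17 + 5 + 6 + 16 + 18 = 62.
F + B + M + G: cost 5 + 10 + 7 + 8 = 30 ≤ 33, payoff 17 + 9 + 16 + 18 = 60.
Best is F, V, S, M, and G with total payoff 62.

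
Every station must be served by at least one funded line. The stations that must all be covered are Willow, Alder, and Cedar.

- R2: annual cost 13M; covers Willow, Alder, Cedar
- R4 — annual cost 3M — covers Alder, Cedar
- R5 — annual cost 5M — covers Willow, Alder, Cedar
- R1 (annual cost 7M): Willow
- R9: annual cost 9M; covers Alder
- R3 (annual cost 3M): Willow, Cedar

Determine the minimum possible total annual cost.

The greedy cost-per-new-station heuristic would pick R4 and R3 for 6, but a cheaper cover exists.
R5 alone covers Willow, Alder, Cedar — every station.
Total annual cost: 5.
No cover costs less than 5.

5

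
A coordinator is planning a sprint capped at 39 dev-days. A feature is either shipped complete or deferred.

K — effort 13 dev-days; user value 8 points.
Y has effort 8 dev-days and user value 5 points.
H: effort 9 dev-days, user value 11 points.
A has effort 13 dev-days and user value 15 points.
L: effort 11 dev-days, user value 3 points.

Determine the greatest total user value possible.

34

Allowing fractional choices, the relaxed optimum would be about 36.5, but features are indivisible.
Y + H + A: effort 8 + 9 + 13 = 30 ≤ 39, user value 5 + 11 + 15 = 31.
H + A + L: effort 9 + 13 + 11 = 33 ≤ 39, user value 11 + 15 + 3 = 29.
K + H + A: effort 13 + 9 + 13 = 35 ≤ 39, user value 8 + 11 + 15 = 34.
Best is K, H, and A with total user value 34.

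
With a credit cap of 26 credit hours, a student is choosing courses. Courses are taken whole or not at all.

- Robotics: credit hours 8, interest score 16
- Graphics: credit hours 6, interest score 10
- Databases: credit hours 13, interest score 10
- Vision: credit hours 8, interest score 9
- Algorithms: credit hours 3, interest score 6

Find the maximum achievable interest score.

41

This is an integer program with binary decision variables.
Take Robotics, Graphics, Vision, and Algorithms: credit hours 8 + 6 + 8 + 3 = 25 ≤ 26, interest score 16 + 10 + 9 + 6 = 41.
No other feasible combination does better.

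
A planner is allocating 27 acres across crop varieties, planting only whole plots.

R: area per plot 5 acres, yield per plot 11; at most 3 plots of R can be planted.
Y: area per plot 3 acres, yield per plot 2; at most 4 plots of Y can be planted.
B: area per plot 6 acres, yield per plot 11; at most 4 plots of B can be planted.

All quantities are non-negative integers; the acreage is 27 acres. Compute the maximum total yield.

3×R, 2×Y, and 1×B: area 27 ≤ 27, yield 3·11 + 2·2 + 1·11 = 48.
3×R and 2×B: area 27 ≤ 27, yield 3·11 + 2·11 = 55.
Best is 55.

55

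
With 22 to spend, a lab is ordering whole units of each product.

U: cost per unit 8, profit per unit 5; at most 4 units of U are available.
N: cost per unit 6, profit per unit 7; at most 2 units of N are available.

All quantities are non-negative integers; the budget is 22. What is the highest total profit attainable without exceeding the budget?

19

Take 1×U and 2×N: cost 20 ≤ 22, profit 1·5 + 2·7 = 19.
N has the best ratio (7/6) and is taken to its limit of 2; remaining capacity is filled optimally with the others.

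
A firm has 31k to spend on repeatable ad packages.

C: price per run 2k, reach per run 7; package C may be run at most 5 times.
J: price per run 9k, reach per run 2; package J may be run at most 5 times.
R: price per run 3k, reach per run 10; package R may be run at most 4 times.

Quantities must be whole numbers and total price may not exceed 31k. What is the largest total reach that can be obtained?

77

C has the best ratio (7/2); taking only C gives at most 5×7 = 35 (stopped by the supply cap of 5).
Mixing does better — 5×C, 1×J, and 4×R: price 31 ≤ 31, reach 5·7 + 1·2 + 4·10 = 77.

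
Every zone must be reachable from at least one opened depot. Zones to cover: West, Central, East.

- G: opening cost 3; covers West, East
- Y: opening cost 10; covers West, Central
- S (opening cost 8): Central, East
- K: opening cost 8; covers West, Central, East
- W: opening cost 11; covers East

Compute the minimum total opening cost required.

8

K alone covers West, Central, East — every zone.
Total opening cost: 8.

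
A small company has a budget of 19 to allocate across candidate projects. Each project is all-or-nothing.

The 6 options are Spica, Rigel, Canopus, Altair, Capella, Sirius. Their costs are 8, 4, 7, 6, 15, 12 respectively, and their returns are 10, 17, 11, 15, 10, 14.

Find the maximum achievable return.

This is an integer program with binary decision variables.
Allowing fractional choices, the relaxed optimum would be about 45.5, but projects are indivisible.
Rigel + Canopus + Altair: cost 4 + 7 + 6 = 17 ≤ 19, return 17 + 11 + 15 = 43.
Spica + Rigel + Canopus: cost 8 + 4 + 7 = 19 ≤ 19, return 10 + 17 + 11 = 38.
Spica + Rigel + Altair: cost 8 + 4 + 6 = 18 ≤ 19, return 10 + 17 + 15 = 42.
Best is Rigel, Canopus, and Altair with total return 43.

43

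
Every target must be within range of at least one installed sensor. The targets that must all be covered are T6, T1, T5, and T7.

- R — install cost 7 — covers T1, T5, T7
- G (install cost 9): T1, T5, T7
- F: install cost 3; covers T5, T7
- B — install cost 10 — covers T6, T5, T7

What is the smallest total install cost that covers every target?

17

This is an integer covering problem.
The greedy cost-per-new-target heuristic would pick F, R, and B for 20, but a cheaper cover exists.
Choose R and B: together they cover T6, T1, T5, T7 — every target.
Total install cost: 7 + 10 = 17.
No cover costs less than 17.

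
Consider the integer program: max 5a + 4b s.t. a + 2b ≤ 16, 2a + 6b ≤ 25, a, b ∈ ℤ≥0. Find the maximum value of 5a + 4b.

Relaxing integrality, the LP optimum is 62.50 at (a,b) = (12.5, 0), which is not an integer point.
(a,b)=(12,0): 1·12+2·0=12≤16, 2·12+6·0=24≤25, objective 60.
(a,b)=(11,0): 1·11+2·0=11≤16, 2·11+6·0=22≤25, objective 55.
No feasible integer point exceeds 60.

60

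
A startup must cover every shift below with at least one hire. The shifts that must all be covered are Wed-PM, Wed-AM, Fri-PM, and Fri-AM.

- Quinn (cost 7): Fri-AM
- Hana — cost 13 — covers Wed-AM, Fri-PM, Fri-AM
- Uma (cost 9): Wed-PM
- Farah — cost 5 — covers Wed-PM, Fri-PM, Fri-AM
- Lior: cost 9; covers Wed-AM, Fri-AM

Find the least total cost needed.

14

Choose Farah and Lior: together they cover Wed-PM, Wed-AM, Fri-PM, Fri-AM — every shift.
Total cost: 5 + 9 = 14.
No cover costs less than 14.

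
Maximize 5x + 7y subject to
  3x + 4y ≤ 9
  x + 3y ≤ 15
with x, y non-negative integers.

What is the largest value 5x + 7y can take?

The continuous relaxation peaks at (0, 2.25) with value 15.75; rounding to a feasible lattice point costs some objective.
(x,y)=(3,0) is feasible, giving 15.
(x,y)=(0,2) is feasible, giving 14.
(x,y)=(1,1) is feasible, giving 12.
The best lattice point is (3,0), giving 15.

15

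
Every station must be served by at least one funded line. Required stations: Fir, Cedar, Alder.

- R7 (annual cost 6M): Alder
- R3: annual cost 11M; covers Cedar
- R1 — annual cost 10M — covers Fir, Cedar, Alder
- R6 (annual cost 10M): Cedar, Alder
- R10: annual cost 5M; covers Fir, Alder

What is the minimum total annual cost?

10

The greedy cost-per-new-station heuristic would pick R10 and R1 for 15, but a cheaper cover exists.
R1 alone covers Fir, Cedar, Alder — every station.
Total annual cost: 10.
No cover costs less than 10.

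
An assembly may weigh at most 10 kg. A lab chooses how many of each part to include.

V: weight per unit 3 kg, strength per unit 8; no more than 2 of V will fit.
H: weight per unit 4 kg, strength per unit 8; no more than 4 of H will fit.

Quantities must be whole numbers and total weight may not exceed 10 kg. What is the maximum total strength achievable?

24

V has the best ratio (8/3); taking only V gives at most 2×8 = 16 (stopped by the supply cap of 2).
Mixing does better — 2×V and 1×H: weight 10 ≤ 10, strength 2·8 + 1·8 = 24.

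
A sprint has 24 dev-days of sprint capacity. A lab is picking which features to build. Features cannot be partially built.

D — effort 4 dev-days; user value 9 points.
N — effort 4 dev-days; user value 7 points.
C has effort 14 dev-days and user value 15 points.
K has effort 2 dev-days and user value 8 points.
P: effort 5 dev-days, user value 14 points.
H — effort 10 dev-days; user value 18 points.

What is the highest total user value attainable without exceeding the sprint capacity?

N + K + P + H: effort 4 + 2 + 5 + 10 = 21 ≤ 24, user value 7 + 8 + 14 + 18 = 47.
D + K + P + H: effort 4 + 2 + 5 + 10 = 21 ≤ 24, user value 9 + 8 + 14 + 18 = 49.
D + N + P + H: effort 4 + 4 + 5 + 10 = 23 ≤ 24, user value 9 + 7 + 14 + 18 = 48.
Best is D, K, P, and H with total user value 49.

49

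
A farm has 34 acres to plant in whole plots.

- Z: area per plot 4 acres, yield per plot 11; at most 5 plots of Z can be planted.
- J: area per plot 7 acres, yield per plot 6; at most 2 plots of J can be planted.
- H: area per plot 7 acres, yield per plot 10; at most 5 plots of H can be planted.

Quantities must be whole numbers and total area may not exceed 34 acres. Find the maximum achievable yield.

Take 5×Z and 2×H: area 34 ≤ 34, yield 5·11 + 2·10 = 75.
Z has the best ratio (11/4) and is taken to its limit of 5; remaining capacity is filled optimally with the others.

75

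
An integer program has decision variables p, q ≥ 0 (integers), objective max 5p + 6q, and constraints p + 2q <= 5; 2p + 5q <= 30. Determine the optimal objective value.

25

(p,q)=(5,0) is feasible, giving 25.
(p,q)=(4,0) is feasible, giving 20.
The best lattice point is (5,0), giving 25.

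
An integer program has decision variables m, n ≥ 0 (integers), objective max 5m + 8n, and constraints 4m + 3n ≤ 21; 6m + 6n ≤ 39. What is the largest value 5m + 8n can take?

The continuous relaxation peaks at (0, 6.5) with value 52.00; rounding to a feasible lattice point costs some objective.
(m,n)=(0,6): 4·0+3·6=18≤21, 6·0+6·6=36≤39, objective 48.
(m,n)=(1,5): 4·1+3·5=19≤21, 6·1+6·5=36≤39, objective 45.
No feasible integer point exceeds 48.

48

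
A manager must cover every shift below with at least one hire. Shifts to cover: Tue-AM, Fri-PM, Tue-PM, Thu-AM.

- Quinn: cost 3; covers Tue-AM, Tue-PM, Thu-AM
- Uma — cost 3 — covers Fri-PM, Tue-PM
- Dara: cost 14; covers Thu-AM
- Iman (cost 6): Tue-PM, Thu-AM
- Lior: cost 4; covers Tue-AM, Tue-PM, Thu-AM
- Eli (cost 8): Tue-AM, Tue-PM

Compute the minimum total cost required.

Choose Quinn and Uma: together they cover Tue-AM, Fri-PM, Tue-PM, Thu-AM — every shift.
Total cost: 3 + 3 = 6.
No cover costs less than 6.

6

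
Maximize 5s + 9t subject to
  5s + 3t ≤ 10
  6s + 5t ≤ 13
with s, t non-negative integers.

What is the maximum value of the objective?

Relaxing integrality, the LP optimum is 23.40 at (s,t) = (0, 2.6), which is not an integer point.
(s,t)=(0,2): 5·0+3·2=6≤10, 6·0+5·2=10≤13, objective 18.
(s,t)=(1,1): 5·1+3·1=8≤10, 6·1+5·1=11≤13, objective 14.
(s,t)=(0,1): 5·0+3·1=3≤10, 6·0+5·1=5≤13, objective 9.
The best lattice point is (0,2), giving 18.

18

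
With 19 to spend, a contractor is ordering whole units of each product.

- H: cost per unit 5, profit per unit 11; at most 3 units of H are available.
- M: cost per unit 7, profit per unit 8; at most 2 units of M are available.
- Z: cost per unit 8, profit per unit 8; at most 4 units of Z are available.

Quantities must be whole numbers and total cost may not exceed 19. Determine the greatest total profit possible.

3×H: cost 15 ≤ 19, profit 3·11 = 33.
2×H and 1×Z: cost 18 ≤ 19, profit 2·11 + 1·8 = 30.
Best is 33.

33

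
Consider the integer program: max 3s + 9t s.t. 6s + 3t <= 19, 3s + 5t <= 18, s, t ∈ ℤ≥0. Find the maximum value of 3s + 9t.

30

Relaxing integrality, the LP optimum is 32.40 at (s,t) = (0, 3.6), which is not an integer point.
(s,t)=(1,3): 6·1+3·3=15≤19, 3·1+5·3=18≤18, objective 30.
(s,t)=(0,3): 6·0+3·3=9≤19, 3·0+5·3=15≤18, objective 27.
The best lattice point is (1,3), giving 30.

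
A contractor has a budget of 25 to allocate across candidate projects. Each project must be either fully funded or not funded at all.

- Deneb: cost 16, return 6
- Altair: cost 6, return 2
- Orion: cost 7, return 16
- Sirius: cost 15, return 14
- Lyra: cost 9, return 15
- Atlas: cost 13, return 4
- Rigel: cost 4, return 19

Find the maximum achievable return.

50

Orion + Atlas + Rigel: cost 7 + 13 + 4 = 24 ≤ 25, return 16 + 4 + 19 = 39.
Orion + Lyra + Rigel: cost 7 + 9 + 4 = 20 ≤ 25, return 16 + 15 + 19 = 50.
Best is Orion, Lyra, and Rigel with total return 50.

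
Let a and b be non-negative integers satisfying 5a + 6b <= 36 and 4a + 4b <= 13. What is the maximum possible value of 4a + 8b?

The continuous relaxation peaks at (0, 3.25) with value 26.00; rounding to a feasible lattice point costs some objective.
(a,b)=(0,3): 5·0+6·3=18≤36, 4·0+4·3=12≤13, objective 24.
(a,b)=(1,2): 5·1+6·2=17≤36, 4·1+4·2=12≤13, objective 20.
Maximum is 24 at (a,b)=(0,3).

24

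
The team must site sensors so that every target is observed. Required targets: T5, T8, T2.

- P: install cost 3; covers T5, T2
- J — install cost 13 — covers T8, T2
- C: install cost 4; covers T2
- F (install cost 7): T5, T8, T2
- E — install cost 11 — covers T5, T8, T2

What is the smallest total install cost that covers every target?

7

The greedy cost-per-new-target heuristic would pick P and F for 10, but a cheaper cover exists.
F alone covers T5, T8, T2 — every target.
Total install cost: 7.
No cover costs less than 7.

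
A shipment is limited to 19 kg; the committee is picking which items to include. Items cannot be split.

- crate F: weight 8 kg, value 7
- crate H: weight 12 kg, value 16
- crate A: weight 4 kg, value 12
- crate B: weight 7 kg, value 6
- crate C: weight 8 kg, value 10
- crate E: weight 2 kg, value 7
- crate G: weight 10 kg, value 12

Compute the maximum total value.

crate A + crate C + crate E: weight 4 + 8 + 2 = 14 ≤ 19, value 12 + 10 + 7 = 29.
crate H + crate A + crate E: weight 12 + 4 + 2 = 18 ≤ 19, value 16 + 12 + 7 = 35.
crate A + crate E + crate G: weight 4 + 2 + 10 = 16 ≤ 19, value 12 + 7 + 12 = 31.
Best is crate H, crate A, and crate E with total value 35.

35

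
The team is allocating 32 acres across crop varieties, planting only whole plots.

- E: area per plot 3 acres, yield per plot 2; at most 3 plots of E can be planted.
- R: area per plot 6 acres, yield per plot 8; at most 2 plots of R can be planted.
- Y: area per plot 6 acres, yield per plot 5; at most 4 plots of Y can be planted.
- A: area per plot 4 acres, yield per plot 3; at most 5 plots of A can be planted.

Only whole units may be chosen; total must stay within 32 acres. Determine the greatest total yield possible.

32

Take 2×R, 2×Y, and 2×A: area 32 ≤ 32, yield 2·8 + 2·5 + 2·3 = 32.
R has the best ratio (8/6) and is taken to its limit of 2; remaining capacity is filled optimally with the others.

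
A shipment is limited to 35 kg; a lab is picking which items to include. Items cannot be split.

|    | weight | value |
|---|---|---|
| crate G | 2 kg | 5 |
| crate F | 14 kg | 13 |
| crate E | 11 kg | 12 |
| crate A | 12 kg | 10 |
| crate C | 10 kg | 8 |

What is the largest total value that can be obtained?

35

Take crate G, crate E, crate A, and crate C: weight 2 + 11 + 12 + 10 = 35 ≤ 35, value 5 + 12 + 10 + 8 = 35.
No other feasible combination does better.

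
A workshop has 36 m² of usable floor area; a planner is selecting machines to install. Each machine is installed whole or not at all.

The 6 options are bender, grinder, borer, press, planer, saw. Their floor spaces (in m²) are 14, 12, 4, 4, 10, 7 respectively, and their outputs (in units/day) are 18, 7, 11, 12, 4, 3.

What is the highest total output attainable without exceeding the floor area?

48

bender + grinder + borer + press: floor space 14 + 12 + 4 + 4 = 34 ≤ 36, output 18 + 7 + 11 + 12 = 48.
bender + borer + press + planer: floor space 14 + 4 + 4 + 10 = 32 ≤ 36, output 18 + 11 + 12 + 4 = 45.
Best is bender, grinder, borer, and press with total output 48.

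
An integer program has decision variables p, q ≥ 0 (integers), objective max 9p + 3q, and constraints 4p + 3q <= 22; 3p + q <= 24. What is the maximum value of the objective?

The continuous relaxation peaks at (5.5, 0) with value 49.50; rounding to a feasible lattice point costs some objective.
(p,q)=(5,0): 4·5+3·0=20≤22, 3·5+1·0=15≤24, objective 45.
(p,q)=(4,1): 4·4+3·1=19≤22, 3·4+1·1=13≤24, objective 39.
The best lattice point is (5,0), giving 45.

45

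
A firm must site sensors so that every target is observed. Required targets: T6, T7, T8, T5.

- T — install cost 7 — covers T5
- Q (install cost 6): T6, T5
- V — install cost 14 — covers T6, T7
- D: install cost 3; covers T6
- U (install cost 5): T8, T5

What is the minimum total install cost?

The greedy cost-per-new-target heuristic would pick U, D, and V for 22, but a cheaper cover exists.
Choose V and U: together they cover T6, T7, T8, T5 — every target.
Total install cost: 14 + 5 = 19.
No cover costs less than 19.

19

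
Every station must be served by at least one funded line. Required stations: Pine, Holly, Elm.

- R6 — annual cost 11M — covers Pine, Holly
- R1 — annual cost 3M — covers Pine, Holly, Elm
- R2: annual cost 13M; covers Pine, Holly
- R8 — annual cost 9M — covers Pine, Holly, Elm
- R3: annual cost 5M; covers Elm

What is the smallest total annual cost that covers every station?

3

This is a weighted set-cover instance.
R1 alone covers Pine, Holly, Elm — every station.
Total annual cost: 3.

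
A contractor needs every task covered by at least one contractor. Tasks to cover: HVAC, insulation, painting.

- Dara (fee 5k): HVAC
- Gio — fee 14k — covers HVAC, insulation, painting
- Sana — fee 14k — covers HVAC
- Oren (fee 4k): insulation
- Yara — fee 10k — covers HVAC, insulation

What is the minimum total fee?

14

This is a weighted set-cover instance.
The greedy cost-per-new-task heuristic would pick Oren, Dara, and Gio for 23, but a cheaper cover exists.
Gio alone covers HVAC, insulation, painting — every task.
Total fee: 14.
No cover costs less than 14.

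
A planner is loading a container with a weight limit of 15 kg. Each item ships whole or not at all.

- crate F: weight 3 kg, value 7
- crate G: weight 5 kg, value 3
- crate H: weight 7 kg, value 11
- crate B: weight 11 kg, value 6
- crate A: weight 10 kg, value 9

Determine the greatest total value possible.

Treat it as a binary knapsack problem.
Take crate F, crate G, and crate H: weight 3 + 5 + 7 = 15 ≤ 15, value 7 + 3 + 11 = 21.
No other feasible combination does better.

21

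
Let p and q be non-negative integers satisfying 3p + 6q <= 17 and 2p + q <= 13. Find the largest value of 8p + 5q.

Relaxing integrality, the LP optimum is 45.33 at (p,q) = (5.67, 0), which is not an integer point.
(p,q)=(5,0): 3·5+6·0=15≤17, 2·5+1·0=10≤13, objective 40.
(p,q)=(4,0): 3·4+6·0=12≤17, 2·4+1·0=8≤13, objective 32.
No feasible integer point exceeds 40.

40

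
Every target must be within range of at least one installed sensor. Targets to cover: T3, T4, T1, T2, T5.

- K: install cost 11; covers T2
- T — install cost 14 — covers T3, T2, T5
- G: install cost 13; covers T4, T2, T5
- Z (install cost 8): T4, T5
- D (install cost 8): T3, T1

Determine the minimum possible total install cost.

21

The greedy cost-per-new-target heuristic would pick Z, D, and K for 27, but a cheaper cover exists.
Choose G and D: together they cover T3, T4, T1, T2, T5 — every target.
Total install cost: 13 + 8 = 21.
No cover costs less than 21.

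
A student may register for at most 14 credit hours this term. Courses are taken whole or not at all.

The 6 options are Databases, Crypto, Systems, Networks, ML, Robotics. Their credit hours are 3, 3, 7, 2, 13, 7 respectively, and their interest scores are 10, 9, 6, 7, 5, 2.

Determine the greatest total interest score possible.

26

Treat it as a binary knapsack problem.
Allowing fractional choices, the relaxed optimum would be about 31.1, but courses are indivisible.
Databases + Crypto + Networks: credit hours 3 + 3 + 2 = 8 ≤ 14, interest score 10 + 9 + 7 = 26.
Databases + Crypto + Systems: credit hours 3 + 3 + 7 = 13 ≤ 14, interest score 10 + 9 + 6 = 25.
Best is Databases, Crypto, and Networks with total interest score 26.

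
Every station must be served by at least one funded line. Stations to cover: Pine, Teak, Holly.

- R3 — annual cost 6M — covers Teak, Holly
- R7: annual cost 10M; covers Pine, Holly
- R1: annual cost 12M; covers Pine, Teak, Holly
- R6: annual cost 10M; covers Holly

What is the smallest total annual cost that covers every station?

R1 alone covers Pine, Teak, Holly — every station.
Total annual cost: 12.

12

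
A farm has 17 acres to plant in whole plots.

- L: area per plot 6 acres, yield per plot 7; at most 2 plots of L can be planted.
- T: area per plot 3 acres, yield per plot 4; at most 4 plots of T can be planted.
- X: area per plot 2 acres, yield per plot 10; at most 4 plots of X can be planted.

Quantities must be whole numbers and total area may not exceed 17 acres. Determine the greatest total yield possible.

This is a bounded integer knapsack.
X has the best ratio (10/2); taking only X gives at most 4×10 = 40 (stopped by the supply cap of 4).
Mixing does better — 3×T and 4×X: area 17 ≤ 17, yield 3·4 + 4·10 = 52.

52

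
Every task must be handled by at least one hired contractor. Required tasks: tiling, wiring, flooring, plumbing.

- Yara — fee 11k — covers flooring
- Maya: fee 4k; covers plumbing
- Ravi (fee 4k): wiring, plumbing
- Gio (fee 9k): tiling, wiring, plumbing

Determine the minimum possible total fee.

20

The greedy cost-per-new-task heuristic would pick Ravi, Gio, and Yara for 24, but a cheaper cover exists.
Choose Yara and Gio: together they cover tiling, wiring, flooring, plumbing — every task.
Total fee: 11 + 9 = 20.
No cover costs less than 20.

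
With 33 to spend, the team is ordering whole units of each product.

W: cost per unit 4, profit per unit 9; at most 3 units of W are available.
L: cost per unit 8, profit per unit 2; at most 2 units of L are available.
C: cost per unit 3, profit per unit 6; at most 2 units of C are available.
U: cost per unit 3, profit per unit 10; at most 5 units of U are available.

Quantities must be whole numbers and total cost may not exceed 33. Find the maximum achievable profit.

U has the best ratio (10/3); taking only U gives at most 5×10 = 50 (stopped by the supply cap of 5).
Mixing does better — 3×W, 2×C, and 5×U: cost 33 ≤ 33, profit 3·9 + 2·6 + 5·10 = 89.

89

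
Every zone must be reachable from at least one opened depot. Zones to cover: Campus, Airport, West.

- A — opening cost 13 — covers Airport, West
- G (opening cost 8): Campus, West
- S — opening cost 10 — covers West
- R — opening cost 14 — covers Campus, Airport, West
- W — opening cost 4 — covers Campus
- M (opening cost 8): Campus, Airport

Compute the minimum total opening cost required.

The greedy cost-per-new-zone heuristic would pick G and M for 16, but a cheaper cover exists.
R alone covers Campus, Airport, West — every zone.
Total opening cost: 14.
No cover costs less than 14.

14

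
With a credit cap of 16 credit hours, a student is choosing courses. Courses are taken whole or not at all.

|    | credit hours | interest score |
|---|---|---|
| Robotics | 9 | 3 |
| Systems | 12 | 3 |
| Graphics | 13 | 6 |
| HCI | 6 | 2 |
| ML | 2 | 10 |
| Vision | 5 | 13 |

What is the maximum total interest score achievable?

26

Treat it as a binary knapsack problem.
Take Robotics, ML, and Vision: credit hours 9 + 2 + 5 = 16 ≤ 16, interest score 3 + 10 + 13 = 26.
No other feasible combination does better.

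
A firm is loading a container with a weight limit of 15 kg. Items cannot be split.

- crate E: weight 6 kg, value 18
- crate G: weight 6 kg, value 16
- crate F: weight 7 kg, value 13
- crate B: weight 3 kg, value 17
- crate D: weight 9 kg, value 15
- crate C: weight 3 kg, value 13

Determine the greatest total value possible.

51

crate E + crate G + crate C: weight 6 + 6 + 3 = 15 ≤ 15, value 18 + 16 + 13 = 47.
crate E + crate G + crate B: weight 6 + 6 + 3 = 15 ≤ 15, value 18 + 16 + 17 = 51.
crate E + crate B + crate C: weight 6 + 3 + 3 = 12 ≤ 15, value 18 + 17 + 13 = 48.
Best is crate E, crate G, and crate B with total value 51.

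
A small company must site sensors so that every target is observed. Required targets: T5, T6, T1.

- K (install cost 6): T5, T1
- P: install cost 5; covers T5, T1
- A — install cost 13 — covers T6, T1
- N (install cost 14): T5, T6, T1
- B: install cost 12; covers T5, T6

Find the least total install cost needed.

This is an integer covering problem.
The greedy cost-per-new-target heuristic would pick P and B for 17, but a cheaper cover exists.
N alone covers T5, T6, T1 — every target.
Total install cost: 14.
No cover costs less than 14.

14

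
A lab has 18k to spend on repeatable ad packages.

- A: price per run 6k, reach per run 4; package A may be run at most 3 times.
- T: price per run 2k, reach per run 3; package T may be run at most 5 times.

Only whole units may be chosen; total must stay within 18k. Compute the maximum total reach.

19

This is a bounded integer knapsack.
1×A and 5×T: price 16 ≤ 18, reach 1·4 + 5·3 = 19.
2×A and 3×T: price 18 ≤ 18, reach 2·4 + 3·3 = 17.
Best is 19.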